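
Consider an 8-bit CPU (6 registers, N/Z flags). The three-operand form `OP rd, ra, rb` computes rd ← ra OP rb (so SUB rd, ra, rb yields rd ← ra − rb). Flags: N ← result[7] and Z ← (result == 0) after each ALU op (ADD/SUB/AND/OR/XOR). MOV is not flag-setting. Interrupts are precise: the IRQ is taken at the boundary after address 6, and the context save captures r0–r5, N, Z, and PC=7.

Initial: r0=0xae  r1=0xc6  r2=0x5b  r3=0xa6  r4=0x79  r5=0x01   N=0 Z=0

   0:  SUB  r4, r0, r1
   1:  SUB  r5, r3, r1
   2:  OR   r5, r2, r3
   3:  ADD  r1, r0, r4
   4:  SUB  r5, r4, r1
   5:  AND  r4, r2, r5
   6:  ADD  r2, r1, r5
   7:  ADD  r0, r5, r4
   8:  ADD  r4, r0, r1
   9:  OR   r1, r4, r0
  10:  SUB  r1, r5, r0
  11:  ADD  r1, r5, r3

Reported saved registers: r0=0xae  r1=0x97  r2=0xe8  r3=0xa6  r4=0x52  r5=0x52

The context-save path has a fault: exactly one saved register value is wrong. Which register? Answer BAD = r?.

after  0: r0=0xae r1=0xc6 r2=0x5b r3=0xa6 r4=0xe8 r5=0x01  N=1 Z=0
after  1: r0=0xae r1=0xc6 r2=0x5b r3=0xa6 r4=0xe8 r5=0xe0  N=1 Z=0
after  2: r0=0xae r1=0xc6 r2=0x5b r3=0xa6 r4=0xe8 r5=0xff  N=1 Z=0
after  3: r0=0xae r1=0x96 r2=0x5b r3=0xa6 r4=0xe8 r5=0xff  N=1 Z=0
after  4: r0=0xae r1=0x96 r2=0x5b r3=0xa6 r4=0xe8 r5=0x52  N=0 Z=0
after  5: r0=0xae r1=0x96 r2=0x5b r3=0xa6 r4=0x52 r5=0x52  N=0 Z=0
after  6: r0=0xae r1=0x96 r2=0xe8 r3=0xa6 r4=0x52 r5=0x52  N=1 Z=0
-- IRQ taken; context saved, return-PC = 7 --
mismatch: r1: reported 0x97 vs actual 0x96

BAD = r1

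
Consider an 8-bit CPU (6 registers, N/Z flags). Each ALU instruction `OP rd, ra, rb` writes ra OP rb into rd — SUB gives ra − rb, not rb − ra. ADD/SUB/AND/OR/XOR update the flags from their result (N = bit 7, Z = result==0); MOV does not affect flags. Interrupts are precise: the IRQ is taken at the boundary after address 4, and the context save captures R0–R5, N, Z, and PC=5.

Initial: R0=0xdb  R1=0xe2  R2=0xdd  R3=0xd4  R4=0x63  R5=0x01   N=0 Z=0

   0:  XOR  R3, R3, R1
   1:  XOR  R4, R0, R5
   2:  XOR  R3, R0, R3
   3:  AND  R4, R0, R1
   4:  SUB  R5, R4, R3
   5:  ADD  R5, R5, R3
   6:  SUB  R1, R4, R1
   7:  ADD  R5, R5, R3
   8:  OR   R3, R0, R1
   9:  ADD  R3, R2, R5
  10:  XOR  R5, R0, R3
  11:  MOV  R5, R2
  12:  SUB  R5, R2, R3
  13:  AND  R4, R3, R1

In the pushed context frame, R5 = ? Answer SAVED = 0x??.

after  0: R0=0xdb R1=0xe2 R2=0xdd R3=0x36 R4=0x63 R5=0x01  N=0 Z=0
after  1: R0=0xdb R1=0xe2 R2=0xdd R3=0x36 R4=0xda R5=0x01  N=1 Z=0
after  2: R0=0xdb R1=0xe2 R2=0xdd R3=0xed R4=0xda R5=0x01  N=1 Z=0
after  3: R0=0xdb R1=0xe2 R2=0xdd R3=0xed R4=0xc2 R5=0x01  N=1 Z=0
after  4: R0=0xdb R1=0xe2 R2=0xdd R3=0xed R4=0xc2 R5=0xd5  N=1 Z=0
-- IRQ taken; context saved, return-PC = 5 --

SAVED = 0xd5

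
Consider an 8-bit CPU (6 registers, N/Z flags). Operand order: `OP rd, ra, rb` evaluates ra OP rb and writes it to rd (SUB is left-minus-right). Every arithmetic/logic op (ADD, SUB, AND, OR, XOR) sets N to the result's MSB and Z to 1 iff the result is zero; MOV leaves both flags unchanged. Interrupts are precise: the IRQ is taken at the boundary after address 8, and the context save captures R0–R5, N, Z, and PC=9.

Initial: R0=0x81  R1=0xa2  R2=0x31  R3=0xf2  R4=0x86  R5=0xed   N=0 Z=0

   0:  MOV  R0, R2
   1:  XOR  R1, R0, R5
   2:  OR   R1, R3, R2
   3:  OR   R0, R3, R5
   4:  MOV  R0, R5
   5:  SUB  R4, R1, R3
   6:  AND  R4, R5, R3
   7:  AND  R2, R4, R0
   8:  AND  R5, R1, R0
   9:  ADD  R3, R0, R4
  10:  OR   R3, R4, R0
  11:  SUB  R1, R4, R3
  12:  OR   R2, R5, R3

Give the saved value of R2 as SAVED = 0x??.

after  0: R0=0x31 R1=0xa2 R2=0x31 R3=0xf2 R4=0x86 R5=0xed  N=0 Z=0
after  1: R0=0x31 R1=0xdc R2=0x31 R3=0xf2 R4=0x86 R5=0xed  N=1 Z=0
after  2: R0=0x31 R1=0xf3 R2=0x31 R3=0xf2 R4=0x86 R5=0xed  N=1 Z=0
after  3: R0=0xff R1=0xf3 R2=0x31 R3=0xf2 R4=0x86 R5=0xed  N=1 Z=0
after  4: R0=0xed R1=0xf3 R2=0x31 R3=0xf2 R4=0x86 R5=0xed  N=1 Z=0
after  5: R0=0xed R1=0xf3 R2=0x31 R3=0xf2 R4=0x01 R5=0xed  N=0 Z=0
after  6: R0=0xed R1=0xf3 R2=0x31 R3=0xf2 R4=0xe0 R5=0xed  N=1 Z=0
after  7: R0=0xed R1=0xf3 R2=0xe0 R3=0xf2 R4=0xe0 R5=0xed  N=1 Z=0
after  8: R0=0xed R1=0xf3 R2=0xe0 R3=0xf2 R4=0xe0 R5=0xe1  N=1 Z=0
-- IRQ taken; context saved, return-PC = 9 --

SAVED = 0xe0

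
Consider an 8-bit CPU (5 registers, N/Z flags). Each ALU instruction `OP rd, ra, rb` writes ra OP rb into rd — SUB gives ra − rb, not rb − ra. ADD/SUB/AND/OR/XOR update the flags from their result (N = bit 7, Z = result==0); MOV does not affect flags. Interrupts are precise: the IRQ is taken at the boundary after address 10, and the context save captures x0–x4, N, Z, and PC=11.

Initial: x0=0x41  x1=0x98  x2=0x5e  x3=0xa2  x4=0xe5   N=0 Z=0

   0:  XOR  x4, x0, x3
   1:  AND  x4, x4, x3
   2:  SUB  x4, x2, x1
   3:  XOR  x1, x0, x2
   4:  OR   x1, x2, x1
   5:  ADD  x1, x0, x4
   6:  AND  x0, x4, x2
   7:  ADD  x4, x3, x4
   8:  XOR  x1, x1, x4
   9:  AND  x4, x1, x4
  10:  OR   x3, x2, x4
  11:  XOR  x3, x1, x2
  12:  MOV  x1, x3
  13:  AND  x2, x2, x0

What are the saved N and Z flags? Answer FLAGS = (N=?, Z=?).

FLAGS = (N=0, Z=0)

after  0: x0=0x41 x1=0x98 x2=0x5e x3=0xa2 x4=0xe3  N=1 Z=0
after  1: x0=0x41 x1=0x98 x2=0x5e x3=0xa2 x4=0xa2  N=1 Z=0
after  2: x0=0x41 x1=0x98 x2=0x5e x3=0xa2 x4=0xc6  N=1 Z=0
after  3: x0=0x41 x1=0x1f x2=0x5e x3=0xa2 x4=0xc6  N=0 Z=0
after  4: x0=0x41 x1=0x5f x2=0x5e x3=0xa2 x4=0xc6  N=0 Z=0
after  5: x0=0x41 x1=0x07 x2=0x5e x3=0xa2 x4=0xc6  N=0 Z=0
after  6: x0=0x46 x1=0x07 x2=0x5e x3=0xa2 x4=0xc6  N=0 Z=0
after  7: x0=0x46 x1=0x07 x2=0x5e x3=0xa2 x4=0x68  N=0 Z=0
after  8: x0=0x46 x1=0x6f x2=0x5e x3=0xa2 x4=0x68  N=0 Z=0
after  9: x0=0x46 x1=0x6f x2=0x5e x3=0xa2 x4=0x68  N=0 Z=0
after 10: x0=0x46 x1=0x6f x2=0x5e x3=0x7e x4=0x68  N=0 Z=0
-- IRQ taken; context saved, return-PC = 11 --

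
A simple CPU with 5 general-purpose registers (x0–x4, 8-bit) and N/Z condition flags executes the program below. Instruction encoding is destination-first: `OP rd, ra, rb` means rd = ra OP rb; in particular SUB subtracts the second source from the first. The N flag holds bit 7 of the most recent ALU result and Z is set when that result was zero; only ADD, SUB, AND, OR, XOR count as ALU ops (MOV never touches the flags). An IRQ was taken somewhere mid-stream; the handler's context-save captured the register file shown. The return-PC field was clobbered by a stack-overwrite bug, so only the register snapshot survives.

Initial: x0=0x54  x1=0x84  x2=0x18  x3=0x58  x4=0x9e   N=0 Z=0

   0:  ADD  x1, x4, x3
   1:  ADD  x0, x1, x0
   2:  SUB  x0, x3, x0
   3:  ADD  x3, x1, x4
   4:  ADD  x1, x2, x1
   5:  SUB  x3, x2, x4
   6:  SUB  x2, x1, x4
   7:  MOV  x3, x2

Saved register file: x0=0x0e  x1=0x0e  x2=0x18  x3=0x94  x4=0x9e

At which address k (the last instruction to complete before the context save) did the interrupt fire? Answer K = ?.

after  0: x0=0x54 x1=0xf6 x2=0x18 x3=0x58 x4=0x9e  N=1 Z=0
after  1: x0=0x4a x1=0xf6 x2=0x18 x3=0x58 x4=0x9e  N=0 Z=0
after  2: x0=0x0e x1=0xf6 x2=0x18 x3=0x58 x4=0x9e  N=0 Z=0
after  3: x0=0x0e x1=0xf6 x2=0x18 x3=0x94 x4=0x9e  N=1 Z=0
after  4: x0=0x0e x1=0x0e x2=0x18 x3=0x94 x4=0x9e  N=0 Z=0
-- IRQ taken; context saved, return-PC = 5 --

K = 4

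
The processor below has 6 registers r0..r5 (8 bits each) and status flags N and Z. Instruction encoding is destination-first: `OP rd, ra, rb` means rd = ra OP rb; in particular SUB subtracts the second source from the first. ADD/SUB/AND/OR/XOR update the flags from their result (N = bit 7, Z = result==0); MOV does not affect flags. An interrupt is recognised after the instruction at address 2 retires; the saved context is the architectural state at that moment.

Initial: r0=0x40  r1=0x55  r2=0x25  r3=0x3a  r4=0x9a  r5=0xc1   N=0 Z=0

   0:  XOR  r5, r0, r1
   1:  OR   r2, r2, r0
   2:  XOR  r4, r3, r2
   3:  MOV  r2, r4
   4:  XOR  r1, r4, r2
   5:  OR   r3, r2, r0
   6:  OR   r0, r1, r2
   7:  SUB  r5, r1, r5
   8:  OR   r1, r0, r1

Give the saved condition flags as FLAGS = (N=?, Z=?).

FLAGS = (N=0, Z=0)

after  0: r0=0x40 r1=0x55 r2=0x25 r3=0x3a r4=0x9a r5=0x15  N=0 Z=0
after  1: r0=0x40 r1=0x55 r2=0x65 r3=0x3a r4=0x9a r5=0x15  N=0 Z=0
after  2: r0=0x40 r1=0x55 r2=0x65 r3=0x3a r4=0x5f r5=0x15  N=0 Z=0
-- IRQ taken; context saved, return-PC = 3 --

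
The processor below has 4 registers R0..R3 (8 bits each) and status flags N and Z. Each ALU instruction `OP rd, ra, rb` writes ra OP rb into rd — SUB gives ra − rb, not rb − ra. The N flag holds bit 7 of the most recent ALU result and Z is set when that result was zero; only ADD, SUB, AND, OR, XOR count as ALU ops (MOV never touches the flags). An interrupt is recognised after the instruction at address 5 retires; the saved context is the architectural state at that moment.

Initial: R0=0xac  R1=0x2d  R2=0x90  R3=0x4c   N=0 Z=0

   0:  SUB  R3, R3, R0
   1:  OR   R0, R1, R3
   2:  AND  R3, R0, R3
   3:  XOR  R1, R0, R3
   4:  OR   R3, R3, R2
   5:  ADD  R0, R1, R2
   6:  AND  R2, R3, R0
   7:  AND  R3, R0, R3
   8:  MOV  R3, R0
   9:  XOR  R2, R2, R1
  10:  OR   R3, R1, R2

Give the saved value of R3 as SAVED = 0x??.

after  0: R0=0xac R1=0x2d R2=0x90 R3=0xa0  N=1 Z=0
after  1: R0=0xad R1=0x2d R2=0x90 R3=0xa0  N=1 Z=0
after  2: R0=0xad R1=0x2d R2=0x90 R3=0xa0  N=1 Z=0
after  3: R0=0xad R1=0x0d R2=0x90 R3=0xa0  N=0 Z=0
after  4: R0=0xad R1=0x0d R2=0x90 R3=0xb0  N=1 Z=0
after  5: R0=0x9d R1=0x0d R2=0x90 R3=0xb0  N=1 Z=0
-- IRQ taken; context saved, return-PC = 6 --

SAVED = 0xb0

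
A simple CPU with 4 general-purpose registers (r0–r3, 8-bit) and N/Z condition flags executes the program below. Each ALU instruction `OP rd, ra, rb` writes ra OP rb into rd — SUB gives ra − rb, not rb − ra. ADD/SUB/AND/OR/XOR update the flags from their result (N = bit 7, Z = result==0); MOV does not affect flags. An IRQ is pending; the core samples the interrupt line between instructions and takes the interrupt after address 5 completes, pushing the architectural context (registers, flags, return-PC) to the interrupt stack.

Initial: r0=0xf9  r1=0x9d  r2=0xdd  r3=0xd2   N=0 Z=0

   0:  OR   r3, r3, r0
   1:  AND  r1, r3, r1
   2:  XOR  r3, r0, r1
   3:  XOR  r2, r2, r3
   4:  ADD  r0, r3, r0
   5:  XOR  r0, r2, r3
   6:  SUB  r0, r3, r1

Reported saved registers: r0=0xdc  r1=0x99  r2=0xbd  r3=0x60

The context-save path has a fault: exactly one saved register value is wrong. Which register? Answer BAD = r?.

after  0: r0=0xf9 r1=0x9d r2=0xdd r3=0xfb  N=1 Z=0
after  1: r0=0xf9 r1=0x99 r2=0xdd r3=0xfb  N=1 Z=0
after  2: r0=0xf9 r1=0x99 r2=0xdd r3=0x60  N=0 Z=0
after  3: r0=0xf9 r1=0x99 r2=0xbd r3=0x60  N=1 Z=0
after  4: r0=0x59 r1=0x99 r2=0xbd r3=0x60  N=0 Z=0
after  5: r0=0xdd r1=0x99 r2=0xbd r3=0x60  N=1 Z=0
-- IRQ taken; context saved, return-PC = 6 --
mismatch: r0: reported 0xdc vs actual 0xdd

BAD = r0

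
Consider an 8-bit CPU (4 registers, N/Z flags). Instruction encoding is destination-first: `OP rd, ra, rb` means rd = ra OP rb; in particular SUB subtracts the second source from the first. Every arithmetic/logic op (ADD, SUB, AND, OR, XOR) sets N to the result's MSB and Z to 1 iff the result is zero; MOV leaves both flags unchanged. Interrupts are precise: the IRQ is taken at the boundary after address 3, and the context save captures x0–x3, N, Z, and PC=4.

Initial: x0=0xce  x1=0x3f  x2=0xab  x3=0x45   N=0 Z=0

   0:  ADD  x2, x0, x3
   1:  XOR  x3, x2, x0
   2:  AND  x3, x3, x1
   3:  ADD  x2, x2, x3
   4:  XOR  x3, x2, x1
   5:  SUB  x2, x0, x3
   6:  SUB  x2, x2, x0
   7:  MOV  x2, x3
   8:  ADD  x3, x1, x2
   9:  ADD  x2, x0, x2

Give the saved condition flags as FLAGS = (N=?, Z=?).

FLAGS = (N=0, Z=0)

after  0: x0=0xce x1=0x3f x2=0x13 x3=0x45  N=0 Z=0
after  1: x0=0xce x1=0x3f x2=0x13 x3=0xdd  N=1 Z=0
after  2: x0=0xce x1=0x3f x2=0x13 x3=0x1d  N=0 Z=0
after  3: x0=0xce x1=0x3f x2=0x30 x3=0x1d  N=0 Z=0
-- IRQ taken; context saved, return-PC = 4 --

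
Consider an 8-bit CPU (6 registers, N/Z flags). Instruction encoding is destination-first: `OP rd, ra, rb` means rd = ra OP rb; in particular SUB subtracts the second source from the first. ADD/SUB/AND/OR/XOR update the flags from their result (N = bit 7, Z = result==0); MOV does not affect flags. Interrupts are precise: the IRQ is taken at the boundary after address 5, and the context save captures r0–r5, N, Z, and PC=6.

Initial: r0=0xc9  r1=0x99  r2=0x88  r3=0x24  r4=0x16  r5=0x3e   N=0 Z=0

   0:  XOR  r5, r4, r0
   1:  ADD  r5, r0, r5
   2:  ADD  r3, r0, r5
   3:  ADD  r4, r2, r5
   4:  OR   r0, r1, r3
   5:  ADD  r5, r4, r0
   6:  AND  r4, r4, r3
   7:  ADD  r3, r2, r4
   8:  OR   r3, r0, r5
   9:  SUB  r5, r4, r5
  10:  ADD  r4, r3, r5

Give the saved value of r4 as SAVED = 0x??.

after  0: r0=0xc9 r1=0x99 r2=0x88 r3=0x24 r4=0x16 r5=0xdf  N=1 Z=0
after  1: r0=0xc9 r1=0x99 r2=0x88 r3=0x24 r4=0x16 r5=0xa8  N=1 Z=0
after  2: r0=0xc9 r1=0x99 r2=0x88 r3=0x71 r4=0x16 r5=0xa8  N=0 Z=0
after  3: r0=0xc9 r1=0x99 r2=0x88 r3=0x71 r4=0x30 r5=0xa8  N=0 Z=0
after  4: r0=0xf9 r1=0x99 r2=0x88 r3=0x71 r4=0x30 r5=0xa8  N=1 Z=0
after  5: r0=0xf9 r1=0x99 r2=0x88 r3=0x71 r4=0x30 r5=0x29  N=0 Z=0
-- IRQ taken; context saved, return-PC = 6 --

SAVED = 0x30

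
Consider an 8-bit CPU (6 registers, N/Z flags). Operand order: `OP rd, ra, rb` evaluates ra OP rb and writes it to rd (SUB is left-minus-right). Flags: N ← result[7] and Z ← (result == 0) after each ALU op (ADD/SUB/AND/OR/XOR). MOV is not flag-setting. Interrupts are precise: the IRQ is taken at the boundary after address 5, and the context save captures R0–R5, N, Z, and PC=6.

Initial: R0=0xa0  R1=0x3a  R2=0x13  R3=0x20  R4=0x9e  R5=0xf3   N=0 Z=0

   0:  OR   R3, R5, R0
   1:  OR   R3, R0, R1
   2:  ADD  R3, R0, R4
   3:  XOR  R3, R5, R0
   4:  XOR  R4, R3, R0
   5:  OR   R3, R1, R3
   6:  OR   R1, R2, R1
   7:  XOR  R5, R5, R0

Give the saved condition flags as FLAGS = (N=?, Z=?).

FLAGS = (N=0, Z=0)

after  0: R0=0xa0 R1=0x3a R2=0x13 R3=0xf3 R4=0x9e R5=0xf3  N=1 Z=0
after  1: R0=0xa0 R1=0x3a R2=0x13 R3=0xba R4=0x9e R5=0xf3  N=1 Z=0
after  2: R0=0xa0 R1=0x3a R2=0x13 R3=0x3e R4=0x9e R5=0xf3  N=0 Z=0
after  3: R0=0xa0 R1=0x3a R2=0x13 R3=0x53 R4=0x9e R5=0xf3  N=0 Z=0
after  4: R0=0xa0 R1=0x3a R2=0x13 R3=0x53 R4=0xf3 R5=0xf3  N=1 Z=0
after  5: R0=0xa0 R1=0x3a R2=0x13 R3=0x7b R4=0xf3 R5=0xf3  N=0 Z=0
-- IRQ taken; context saved, return-PC = 6 --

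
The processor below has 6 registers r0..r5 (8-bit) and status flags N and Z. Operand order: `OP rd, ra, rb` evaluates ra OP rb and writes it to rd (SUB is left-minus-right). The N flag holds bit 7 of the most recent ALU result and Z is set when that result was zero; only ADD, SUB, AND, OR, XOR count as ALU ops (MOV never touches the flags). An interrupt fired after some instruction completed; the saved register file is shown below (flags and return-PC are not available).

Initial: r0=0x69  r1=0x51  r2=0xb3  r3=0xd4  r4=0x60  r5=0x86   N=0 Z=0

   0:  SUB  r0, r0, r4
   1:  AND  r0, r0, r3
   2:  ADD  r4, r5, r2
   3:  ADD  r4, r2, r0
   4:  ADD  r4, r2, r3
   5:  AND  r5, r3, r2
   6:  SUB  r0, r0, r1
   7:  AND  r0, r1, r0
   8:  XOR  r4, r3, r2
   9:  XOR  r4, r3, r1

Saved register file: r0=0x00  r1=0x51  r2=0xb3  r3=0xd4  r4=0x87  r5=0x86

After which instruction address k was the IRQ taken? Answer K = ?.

after  0: r0=0x09 r1=0x51 r2=0xb3 r3=0xd4 r4=0x60 r5=0x86  N=0 Z=0
after  1: r0=0x00 r1=0x51 r2=0xb3 r3=0xd4 r4=0x60 r5=0x86  N=0 Z=1
after  2: r0=0x00 r1=0x51 r2=0xb3 r3=0xd4 r4=0x39 r5=0x86  N=0 Z=0
after  3: r0=0x00 r1=0x51 r2=0xb3 r3=0xd4 r4=0xb3 r5=0x86  N=1 Z=0
after  4: r0=0x00 r1=0x51 r2=0xb3 r3=0xd4 r4=0x87 r5=0x86  N=1 Z=0
-- IRQ taken; context saved, return-PC = 5 --

K = 4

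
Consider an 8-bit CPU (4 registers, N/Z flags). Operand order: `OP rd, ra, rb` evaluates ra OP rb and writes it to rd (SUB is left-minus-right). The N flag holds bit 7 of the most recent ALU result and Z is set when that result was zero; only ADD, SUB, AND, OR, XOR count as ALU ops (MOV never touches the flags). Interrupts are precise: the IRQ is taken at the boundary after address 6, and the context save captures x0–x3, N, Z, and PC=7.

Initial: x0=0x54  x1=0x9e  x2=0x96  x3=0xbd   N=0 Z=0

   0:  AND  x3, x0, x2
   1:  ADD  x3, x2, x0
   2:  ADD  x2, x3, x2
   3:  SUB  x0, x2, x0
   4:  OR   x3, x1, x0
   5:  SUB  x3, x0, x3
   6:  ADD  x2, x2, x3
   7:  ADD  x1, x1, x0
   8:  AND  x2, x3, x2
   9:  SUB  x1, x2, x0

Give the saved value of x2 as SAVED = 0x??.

after  0: x0=0x54 x1=0x9e x2=0x96 x3=0x14  N=0 Z=0
after  1: x0=0x54 x1=0x9e x2=0x96 x3=0xea  N=1 Z=0
after  2: x0=0x54 x1=0x9e x2=0x80 x3=0xea  N=1 Z=0
after  3: x0=0x2c x1=0x9e x2=0x80 x3=0xea  N=0 Z=0
after  4: x0=0x2c x1=0x9e x2=0x80 x3=0xbe  N=1 Z=0
after  5: x0=0x2c x1=0x9e x2=0x80 x3=0x6e  N=0 Z=0
after  6: x0=0x2c x1=0x9e x2=0xee x3=0x6e  N=1 Z=0
-- IRQ taken; context saved, return-PC = 7 --

SAVED = 0xee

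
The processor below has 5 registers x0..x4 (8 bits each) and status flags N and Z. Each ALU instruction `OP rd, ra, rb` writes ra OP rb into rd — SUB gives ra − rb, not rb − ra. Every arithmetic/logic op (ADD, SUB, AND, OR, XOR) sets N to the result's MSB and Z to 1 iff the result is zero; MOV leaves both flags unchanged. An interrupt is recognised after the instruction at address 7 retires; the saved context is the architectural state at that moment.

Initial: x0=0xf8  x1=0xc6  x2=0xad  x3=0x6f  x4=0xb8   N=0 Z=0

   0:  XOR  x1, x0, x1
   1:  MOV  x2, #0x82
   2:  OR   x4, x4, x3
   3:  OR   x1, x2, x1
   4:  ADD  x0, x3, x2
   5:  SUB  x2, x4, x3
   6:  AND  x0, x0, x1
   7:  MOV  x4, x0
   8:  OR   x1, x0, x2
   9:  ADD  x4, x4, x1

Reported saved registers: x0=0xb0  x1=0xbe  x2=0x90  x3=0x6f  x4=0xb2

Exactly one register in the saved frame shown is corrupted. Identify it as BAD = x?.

after  0: x0=0xf8 x1=0x3e x2=0xad x3=0x6f x4=0xb8  N=0 Z=0
after  1: x0=0xf8 x1=0x3e x2=0x82 x3=0x6f x4=0xb8  N=0 Z=0
after  2: x0=0xf8 x1=0x3e x2=0x82 x3=0x6f x4=0xff  N=1 Z=0
after  3: x0=0xf8 x1=0xbe x2=0x82 x3=0x6f x4=0xff  N=1 Z=0
after  4: x0=0xf1 x1=0xbe x2=0x82 x3=0x6f x4=0xff  N=1 Z=0
after  5: x0=0xf1 x1=0xbe x2=0x90 x3=0x6f x4=0xff  N=1 Z=0
after  6: x0=0xb0 x1=0xbe x2=0x90 x3=0x6f x4=0xff  N=1 Z=0
after  7: x0=0xb0 x1=0xbe x2=0x90 x3=0x6f x4=0xb0  N=1 Z=0
-- IRQ taken; context saved, return-PC = 8 --
mismatch: x4: reported 0xb2 vs actual 0xb0

BAD = x4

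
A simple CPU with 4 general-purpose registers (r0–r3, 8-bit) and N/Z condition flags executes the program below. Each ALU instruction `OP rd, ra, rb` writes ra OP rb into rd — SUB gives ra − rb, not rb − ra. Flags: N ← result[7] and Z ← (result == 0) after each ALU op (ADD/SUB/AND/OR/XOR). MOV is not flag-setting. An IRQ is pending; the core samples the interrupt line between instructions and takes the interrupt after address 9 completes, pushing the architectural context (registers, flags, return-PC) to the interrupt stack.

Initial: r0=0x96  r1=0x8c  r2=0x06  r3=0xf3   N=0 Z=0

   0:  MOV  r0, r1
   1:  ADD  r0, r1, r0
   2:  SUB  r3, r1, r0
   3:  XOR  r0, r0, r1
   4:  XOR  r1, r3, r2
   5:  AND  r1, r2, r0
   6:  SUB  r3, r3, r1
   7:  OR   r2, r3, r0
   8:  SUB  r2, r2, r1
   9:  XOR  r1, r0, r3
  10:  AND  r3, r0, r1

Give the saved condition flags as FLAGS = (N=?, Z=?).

FLAGS = (N=1, Z=0)

after  0: r0=0x8c r1=0x8c r2=0x06 r3=0xf3  N=0 Z=0
after  1: r0=0x18 r1=0x8c r2=0x06 r3=0xf3  N=0 Z=0
after  2: r0=0x18 r1=0x8c r2=0x06 r3=0x74  N=0 Z=0
after  3: r0=0x94 r1=0x8c r2=0x06 r3=0x74  N=1 Z=0
after  4: r0=0x94 r1=0x72 r2=0x06 r3=0x74  N=0 Z=0
after  5: r0=0x94 r1=0x04 r2=0x06 r3=0x74  N=0 Z=0
after  6: r0=0x94 r1=0x04 r2=0x06 r3=0x70  N=0 Z=0
after  7: r0=0x94 r1=0x04 r2=0xf4 r3=0x70  N=1 Z=0
after  8: r0=0x94 r1=0x04 r2=0xf0 r3=0x70  N=1 Z=0
after  9: r0=0x94 r1=0xe4 r2=0xf0 r3=0x70  N=1 Z=0
-- IRQ taken; context saved, return-PC = 10 --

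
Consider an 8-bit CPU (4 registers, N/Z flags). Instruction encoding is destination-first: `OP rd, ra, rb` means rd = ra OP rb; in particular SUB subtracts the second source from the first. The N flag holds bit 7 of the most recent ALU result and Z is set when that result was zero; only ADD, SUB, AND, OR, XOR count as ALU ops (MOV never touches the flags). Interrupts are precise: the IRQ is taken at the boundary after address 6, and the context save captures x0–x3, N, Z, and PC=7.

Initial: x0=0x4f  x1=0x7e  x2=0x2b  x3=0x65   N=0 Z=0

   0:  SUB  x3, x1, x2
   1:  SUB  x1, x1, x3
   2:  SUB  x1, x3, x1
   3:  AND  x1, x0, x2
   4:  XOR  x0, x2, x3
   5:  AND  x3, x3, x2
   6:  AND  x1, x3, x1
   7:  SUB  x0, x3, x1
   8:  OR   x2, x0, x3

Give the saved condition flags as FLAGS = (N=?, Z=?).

FLAGS = (N=0, Z=0)

after  0: x0=0x4f x1=0x7e x2=0x2b x3=0x53  N=0 Z=0
after  1: x0=0x4f x1=0x2b x2=0x2b x3=0x53  N=0 Z=0
after  2: x0=0x4f x1=0x28 x2=0x2b x3=0x53  N=0 Z=0
after  3: x0=0x4f x1=0x0b x2=0x2b x3=0x53  N=0 Z=0
after  4: x0=0x78 x1=0x0b x2=0x2b x3=0x53  N=0 Z=0
after  5: x0=0x78 x1=0x0b x2=0x2b x3=0x03  N=0 Z=0
after  6: x0=0x78 x1=0x03 x2=0x2b x3=0x03  N=0 Z=0
-- IRQ taken; context saved, return-PC = 7 --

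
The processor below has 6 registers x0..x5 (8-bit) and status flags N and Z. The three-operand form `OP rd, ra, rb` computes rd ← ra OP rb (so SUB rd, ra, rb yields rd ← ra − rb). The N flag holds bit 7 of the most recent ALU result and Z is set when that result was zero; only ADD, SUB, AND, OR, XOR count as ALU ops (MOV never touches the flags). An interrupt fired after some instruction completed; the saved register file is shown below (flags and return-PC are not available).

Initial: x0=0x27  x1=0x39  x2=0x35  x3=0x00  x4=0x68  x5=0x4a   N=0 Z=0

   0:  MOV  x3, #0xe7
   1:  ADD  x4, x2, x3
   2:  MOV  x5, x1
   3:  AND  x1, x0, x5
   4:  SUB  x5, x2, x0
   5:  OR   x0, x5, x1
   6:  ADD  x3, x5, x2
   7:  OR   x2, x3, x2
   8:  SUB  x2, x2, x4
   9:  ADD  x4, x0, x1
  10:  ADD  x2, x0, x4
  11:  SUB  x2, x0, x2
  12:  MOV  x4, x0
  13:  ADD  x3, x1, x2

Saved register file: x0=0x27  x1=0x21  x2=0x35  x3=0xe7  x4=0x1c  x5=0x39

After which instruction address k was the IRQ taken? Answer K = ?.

K = 3

after  0: x0=0x27 x1=0x39 x2=0x35 x3=0xe7 x4=0x68 x5=0x4a  N=0 Z=0
after  1: x0=0x27 x1=0x39 x2=0x35 x3=0xe7 x4=0x1c x5=0x4a  N=0 Z=0
after  2: x0=0x27 x1=0x39 x2=0x35 x3=0xe7 x4=0x1c x5=0x39  N=0 Z=0
after  3: x0=0x27 x1=0x21 x2=0x35 x3=0xe7 x4=0x1c x5=0x39  N=0 Z=0
-- IRQ taken; context saved, return-PC = 4 --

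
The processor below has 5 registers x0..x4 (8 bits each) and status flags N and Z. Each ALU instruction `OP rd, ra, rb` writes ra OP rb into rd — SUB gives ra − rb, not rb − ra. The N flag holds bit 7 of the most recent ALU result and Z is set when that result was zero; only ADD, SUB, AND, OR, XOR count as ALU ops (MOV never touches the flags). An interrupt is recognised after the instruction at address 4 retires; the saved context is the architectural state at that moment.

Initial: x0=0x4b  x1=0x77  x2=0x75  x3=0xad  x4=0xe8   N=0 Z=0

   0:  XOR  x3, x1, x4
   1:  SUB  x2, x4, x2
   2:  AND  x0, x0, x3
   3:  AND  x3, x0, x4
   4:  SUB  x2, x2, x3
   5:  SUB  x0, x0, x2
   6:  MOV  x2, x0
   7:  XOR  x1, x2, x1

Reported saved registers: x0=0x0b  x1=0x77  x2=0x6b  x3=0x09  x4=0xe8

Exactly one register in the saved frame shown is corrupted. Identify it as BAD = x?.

BAD = x3

after  0: x0=0x4b x1=0x77 x2=0x75 x3=0x9f x4=0xe8  N=1 Z=0
after  1: x0=0x4b x1=0x77 x2=0x73 x3=0x9f x4=0xe8  N=0 Z=0
after  2: x0=0x0b x1=0x77 x2=0x73 x3=0x9f x4=0xe8  N=0 Z=0
after  3: x0=0x0b x1=0x77 x2=0x73 x3=0x08 x4=0xe8  N=0 Z=0
after  4: x0=0x0b x1=0x77 x2=0x6b x3=0x08 x4=0xe8  N=0 Z=0
-- IRQ taken; context saved, return-PC = 5 --
mismatch: x3: reported 0x09 vs actual 0x08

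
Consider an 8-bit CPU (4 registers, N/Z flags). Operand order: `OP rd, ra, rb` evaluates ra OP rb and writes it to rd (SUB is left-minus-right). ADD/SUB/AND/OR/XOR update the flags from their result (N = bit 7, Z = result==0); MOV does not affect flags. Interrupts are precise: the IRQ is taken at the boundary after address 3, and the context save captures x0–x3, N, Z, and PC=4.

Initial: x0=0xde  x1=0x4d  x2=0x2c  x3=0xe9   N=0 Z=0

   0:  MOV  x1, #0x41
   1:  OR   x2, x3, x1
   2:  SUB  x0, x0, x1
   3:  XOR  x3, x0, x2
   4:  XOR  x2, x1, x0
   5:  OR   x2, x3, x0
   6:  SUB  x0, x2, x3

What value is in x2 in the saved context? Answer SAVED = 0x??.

SAVED = 0xe9

after  0: x0=0xde x1=0x41 x2=0x2c x3=0xe9  N=0 Z=0
after  1: x0=0xde x1=0x41 x2=0xe9 x3=0xe9  N=1 Z=0
after  2: x0=0x9d x1=0x41 x2=0xe9 x3=0xe9  N=1 Z=0
after  3: x0=0x9d x1=0x41 x2=0xe9 x3=0x74  N=0 Z=0
-- IRQ taken; context saved, return-PC = 4 --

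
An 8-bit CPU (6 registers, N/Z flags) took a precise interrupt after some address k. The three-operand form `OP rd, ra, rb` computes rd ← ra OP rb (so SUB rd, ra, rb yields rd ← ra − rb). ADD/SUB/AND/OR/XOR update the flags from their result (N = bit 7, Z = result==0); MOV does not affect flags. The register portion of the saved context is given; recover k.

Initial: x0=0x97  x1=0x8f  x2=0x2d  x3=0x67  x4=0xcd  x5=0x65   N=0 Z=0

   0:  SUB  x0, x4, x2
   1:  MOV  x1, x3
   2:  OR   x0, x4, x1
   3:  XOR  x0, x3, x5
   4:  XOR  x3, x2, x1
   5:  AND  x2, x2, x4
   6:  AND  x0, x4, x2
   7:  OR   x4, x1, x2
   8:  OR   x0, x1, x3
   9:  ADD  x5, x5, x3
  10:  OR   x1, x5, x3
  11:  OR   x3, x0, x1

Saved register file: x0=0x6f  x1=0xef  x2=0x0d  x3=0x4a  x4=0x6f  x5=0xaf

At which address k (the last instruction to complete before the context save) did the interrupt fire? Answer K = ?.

after  0: x0=0xa0 x1=0x8f x2=0x2d x3=0x67 x4=0xcd x5=0x65  N=1 Z=0
after  1: x0=0xa0 x1=0x67 x2=0x2d x3=0x67 x4=0xcd x5=0x65  N=1 Z=0
after  2: x0=0xef x1=0x67 x2=0x2d x3=0x67 x4=0xcd x5=0x65  N=1 Z=0
after  3: x0=0x02 x1=0x67 x2=0x2d x3=0x67 x4=0xcd x5=0x65  N=0 Z=0
after  4: x0=0x02 x1=0x67 x2=0x2d x3=0x4a x4=0xcd x5=0x65  N=0 Z=0
after  5: x0=0x02 x1=0x67 x2=0x0d x3=0x4a x4=0xcd x5=0x65  N=0 Z=0
after  6: x0=0x0d x1=0x67 x2=0x0d x3=0x4a x4=0xcd x5=0x65  N=0 Z=0
after  7: x0=0x0d x1=0x67 x2=0x0d x3=0x4a x4=0x6f x5=0x65  N=0 Z=0
after  8: x0=0x6f x1=0x67 x2=0x0d x3=0x4a x4=0x6f x5=0x65  N=0 Z=0
after  9: x0=0x6f x1=0x67 x2=0x0d x3=0x4a x4=0x6f x5=0xaf  N=1 Z=0
after 10: x0=0x6f x1=0xef x2=0x0d x3=0x4a x4=0x6f x5=0xaf  N=1 Z=0
-- IRQ taken; context saved, return-PC = 11 --

K = 10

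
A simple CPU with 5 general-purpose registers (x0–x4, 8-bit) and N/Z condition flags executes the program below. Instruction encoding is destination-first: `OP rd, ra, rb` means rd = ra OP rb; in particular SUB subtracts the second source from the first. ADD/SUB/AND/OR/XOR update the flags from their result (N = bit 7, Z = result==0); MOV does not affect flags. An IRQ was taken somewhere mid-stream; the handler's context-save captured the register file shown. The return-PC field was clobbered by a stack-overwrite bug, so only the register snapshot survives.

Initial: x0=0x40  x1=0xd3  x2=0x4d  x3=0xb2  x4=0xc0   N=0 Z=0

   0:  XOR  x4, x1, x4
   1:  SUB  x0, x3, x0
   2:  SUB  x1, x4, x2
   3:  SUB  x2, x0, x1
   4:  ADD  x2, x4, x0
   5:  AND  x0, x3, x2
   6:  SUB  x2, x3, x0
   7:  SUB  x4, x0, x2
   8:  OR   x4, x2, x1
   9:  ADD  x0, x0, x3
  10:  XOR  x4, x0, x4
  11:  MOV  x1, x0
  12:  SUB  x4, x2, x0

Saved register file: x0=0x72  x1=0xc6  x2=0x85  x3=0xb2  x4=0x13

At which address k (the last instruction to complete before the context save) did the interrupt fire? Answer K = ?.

K = 4

after  0: x0=0x40 x1=0xd3 x2=0x4d x3=0xb2 x4=0x13  N=0 Z=0
after  1: x0=0x72 x1=0xd3 x2=0x4d x3=0xb2 x4=0x13  N=0 Z=0
after  2: x0=0x72 x1=0xc6 x2=0x4d x3=0xb2 x4=0x13  N=1 Z=0
after  3: x0=0x72 x1=0xc6 x2=0xac x3=0xb2 x4=0x13  N=1 Z=0
after  4: x0=0x72 x1=0xc6 x2=0x85 x3=0xb2 x4=0x13  N=1 Z=0
-- IRQ taken; context saved, return-PC = 5 --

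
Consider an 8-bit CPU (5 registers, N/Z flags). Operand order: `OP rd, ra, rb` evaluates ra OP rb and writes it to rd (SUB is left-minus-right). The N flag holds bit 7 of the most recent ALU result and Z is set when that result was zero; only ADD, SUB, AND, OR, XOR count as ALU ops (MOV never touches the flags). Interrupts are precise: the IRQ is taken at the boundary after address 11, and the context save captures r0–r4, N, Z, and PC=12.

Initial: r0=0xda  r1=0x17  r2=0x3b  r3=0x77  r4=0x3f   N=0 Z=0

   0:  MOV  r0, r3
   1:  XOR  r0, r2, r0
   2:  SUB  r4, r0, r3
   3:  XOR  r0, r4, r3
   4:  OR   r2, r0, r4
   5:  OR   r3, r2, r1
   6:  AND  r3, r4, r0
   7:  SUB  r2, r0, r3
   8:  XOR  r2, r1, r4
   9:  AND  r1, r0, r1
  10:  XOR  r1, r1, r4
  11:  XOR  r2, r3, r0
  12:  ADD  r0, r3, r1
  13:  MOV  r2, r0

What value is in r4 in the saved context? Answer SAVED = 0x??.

after  0: r0=0x77 r1=0x17 r2=0x3b r3=0x77 r4=0x3f  N=0 Z=0
after  1: r0=0x4c r1=0x17 r2=0x3b r3=0x77 r4=0x3f  N=0 Z=0
after  2: r0=0x4c r1=0x17 r2=0x3b r3=0x77 r4=0xd5  N=1 Z=0
after  3: r0=0xa2 r1=0x17 r2=0x3b r3=0x77 r4=0xd5  N=1 Z=0
after  4: r0=0xa2 r1=0x17 r2=0xf7 r3=0x77 r4=0xd5  N=1 Z=0
after  5: r0=0xa2 r1=0x17 r2=0xf7 r3=0xf7 r4=0xd5  N=1 Z=0
after  6: r0=0xa2 r1=0x17 r2=0xf7 r3=0x80 r4=0xd5  N=1 Z=0
after  7: r0=0xa2 r1=0x17 r2=0x22 r3=0x80 r4=0xd5  N=0 Z=0
after  8: r0=0xa2 r1=0x17 r2=0xc2 r3=0x80 r4=0xd5  N=1 Z=0
after  9: r0=0xa2 r1=0x02 r2=0xc2 r3=0x80 r4=0xd5  N=0 Z=0
after 10: r0=0xa2 r1=0xd7 r2=0xc2 r3=0x80 r4=0xd5  N=1 Z=0
after 11: r0=0xa2 r1=0xd7 r2=0x22 r3=0x80 r4=0xd5  N=0 Z=0
-- IRQ taken; context saved, return-PC = 12 --

SAVED = 0xd5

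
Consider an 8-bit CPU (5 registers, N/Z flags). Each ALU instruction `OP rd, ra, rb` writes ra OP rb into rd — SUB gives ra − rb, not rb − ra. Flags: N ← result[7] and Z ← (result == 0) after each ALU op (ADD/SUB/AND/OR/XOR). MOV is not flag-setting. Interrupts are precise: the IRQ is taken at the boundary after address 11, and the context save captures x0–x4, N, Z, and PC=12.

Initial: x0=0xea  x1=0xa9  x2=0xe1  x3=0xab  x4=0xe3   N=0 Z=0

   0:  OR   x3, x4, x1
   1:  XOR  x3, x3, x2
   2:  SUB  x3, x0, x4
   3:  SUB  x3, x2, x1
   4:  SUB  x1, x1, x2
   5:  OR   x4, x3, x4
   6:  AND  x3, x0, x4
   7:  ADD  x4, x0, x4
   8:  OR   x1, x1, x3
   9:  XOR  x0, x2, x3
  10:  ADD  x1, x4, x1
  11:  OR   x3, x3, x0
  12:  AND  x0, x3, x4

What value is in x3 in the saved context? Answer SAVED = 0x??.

SAVED = 0xeb

after  0: x0=0xea x1=0xa9 x2=0xe1 x3=0xeb x4=0xe3  N=1 Z=0
after  1: x0=0xea x1=0xa9 x2=0xe1 x3=0x0a x4=0xe3  N=0 Z=0
after  2: x0=0xea x1=0xa9 x2=0xe1 x3=0x07 x4=0xe3  N=0 Z=0
after  3: x0=0xea x1=0xa9 x2=0xe1 x3=0x38 x4=0xe3  N=0 Z=0
after  4: x0=0xea x1=0xc8 x2=0xe1 x3=0x38 x4=0xe3  N=1 Z=0
after  5: x0=0xea x1=0xc8 x2=0xe1 x3=0x38 x4=0xfb  N=1 Z=0
after  6: x0=0xea x1=0xc8 x2=0xe1 x3=0xea x4=0xfb  N=1 Z=0
after  7: x0=0xea x1=0xc8 x2=0xe1 x3=0xea x4=0xe5  N=1 Z=0
after  8: x0=0xea x1=0xea x2=0xe1 x3=0xea x4=0xe5  N=1 Z=0
after  9: x0=0x0b x1=0xea x2=0xe1 x3=0xea x4=0xe5  N=0 Z=0
after 10: x0=0x0b x1=0xcf x2=0xe1 x3=0xea x4=0xe5  N=1 Z=0
after 11: x0=0x0b x1=0xcf x2=0xe1 x3=0xeb x4=0xe5  N=1 Z=0
-- IRQ taken; context saved, return-PC = 12 --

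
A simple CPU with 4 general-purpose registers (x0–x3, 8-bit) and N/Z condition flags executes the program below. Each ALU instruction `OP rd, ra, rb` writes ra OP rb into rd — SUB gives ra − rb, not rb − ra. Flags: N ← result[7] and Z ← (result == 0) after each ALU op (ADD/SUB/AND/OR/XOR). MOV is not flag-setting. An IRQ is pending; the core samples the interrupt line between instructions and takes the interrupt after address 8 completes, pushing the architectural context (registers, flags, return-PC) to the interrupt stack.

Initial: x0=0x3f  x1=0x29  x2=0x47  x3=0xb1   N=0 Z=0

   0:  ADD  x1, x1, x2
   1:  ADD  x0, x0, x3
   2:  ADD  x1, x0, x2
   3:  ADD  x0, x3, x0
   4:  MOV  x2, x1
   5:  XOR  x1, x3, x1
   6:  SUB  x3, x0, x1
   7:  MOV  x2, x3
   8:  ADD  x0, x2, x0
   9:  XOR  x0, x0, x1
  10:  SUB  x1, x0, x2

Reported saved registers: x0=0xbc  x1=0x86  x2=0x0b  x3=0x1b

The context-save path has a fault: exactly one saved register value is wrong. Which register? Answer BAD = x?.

BAD = x2

after  0: x0=0x3f x1=0x70 x2=0x47 x3=0xb1  N=0 Z=0
after  1: x0=0xf0 x1=0x70 x2=0x47 x3=0xb1  N=1 Z=0
after  2: x0=0xf0 x1=0x37 x2=0x47 x3=0xb1  N=0 Z=0
after  3: x0=0xa1 x1=0x37 x2=0x47 x3=0xb1  N=1 Z=0
after  4: x0=0xa1 x1=0x37 x2=0x37 x3=0xb1  N=1 Z=0
after  5: x0=0xa1 x1=0x86 x2=0x37 x3=0xb1  N=1 Z=0
after  6: x0=0xa1 x1=0x86 x2=0x37 x3=0x1b  N=0 Z=0
after  7: x0=0xa1 x1=0x86 x2=0x1b x3=0x1b  N=0 Z=0
after  8: x0=0xbc x1=0x86 x2=0x1b x3=0x1b  N=1 Z=0
-- IRQ taken; context saved, return-PC = 9 --
mismatch: x2: reported 0x0b vs actual 0x1b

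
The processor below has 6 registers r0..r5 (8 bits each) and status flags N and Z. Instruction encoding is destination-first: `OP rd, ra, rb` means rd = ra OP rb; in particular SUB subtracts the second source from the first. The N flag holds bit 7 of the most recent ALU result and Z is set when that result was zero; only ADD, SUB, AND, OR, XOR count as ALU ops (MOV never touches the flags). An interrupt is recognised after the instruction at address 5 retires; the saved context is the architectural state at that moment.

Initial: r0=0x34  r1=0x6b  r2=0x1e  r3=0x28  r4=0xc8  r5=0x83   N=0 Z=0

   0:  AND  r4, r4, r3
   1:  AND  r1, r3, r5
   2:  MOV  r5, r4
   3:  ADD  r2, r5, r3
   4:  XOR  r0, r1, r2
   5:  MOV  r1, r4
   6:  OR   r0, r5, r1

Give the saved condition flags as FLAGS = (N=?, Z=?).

after  0: r0=0x34 r1=0x6b r2=0x1e r3=0x28 r4=0x08 r5=0x83  N=0 Z=0
after  1: r0=0x34 r1=0x00 r2=0x1e r3=0x28 r4=0x08 r5=0x83  N=0 Z=1
after  2: r0=0x34 r1=0x00 r2=0x1e r3=0x28 r4=0x08 r5=0x08  N=0 Z=1
after  3: r0=0x34 r1=0x00 r2=0x30 r3=0x28 r4=0x08 r5=0x08  N=0 Z=0
after  4: r0=0x30 r1=0x00 r2=0x30 r3=0x28 r4=0x08 r5=0x08  N=0 Z=0
after  5: r0=0x30 r1=0x08 r2=0x30 r3=0x28 r4=0x08 r5=0x08  N=0 Z=0
-- IRQ taken; context saved, return-PC = 6 --

FLAGS = (N=0, Z=0)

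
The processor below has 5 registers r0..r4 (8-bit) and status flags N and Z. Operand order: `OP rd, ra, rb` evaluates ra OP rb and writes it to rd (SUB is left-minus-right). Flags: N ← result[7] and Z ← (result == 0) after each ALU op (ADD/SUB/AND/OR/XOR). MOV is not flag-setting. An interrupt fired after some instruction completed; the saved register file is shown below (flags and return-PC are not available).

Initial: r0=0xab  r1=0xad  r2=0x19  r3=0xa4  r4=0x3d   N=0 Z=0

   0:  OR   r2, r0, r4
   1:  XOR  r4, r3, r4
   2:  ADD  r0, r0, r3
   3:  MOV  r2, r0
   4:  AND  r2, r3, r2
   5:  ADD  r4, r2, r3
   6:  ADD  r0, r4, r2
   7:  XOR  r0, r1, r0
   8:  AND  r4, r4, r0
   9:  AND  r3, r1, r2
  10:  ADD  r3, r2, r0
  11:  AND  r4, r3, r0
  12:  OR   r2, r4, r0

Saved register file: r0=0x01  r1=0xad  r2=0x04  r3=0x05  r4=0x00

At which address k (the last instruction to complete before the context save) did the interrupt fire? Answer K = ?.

K = 10

after  0: r0=0xab r1=0xad r2=0xbf r3=0xa4 r4=0x3d  N=1 Z=0
after  1: r0=0xab r1=0xad r2=0xbf r3=0xa4 r4=0x99  N=1 Z=0
after  2: r0=0x4f r1=0xad r2=0xbf r3=0xa4 r4=0x99  N=0 Z=0
after  3: r0=0x4f r1=0xad r2=0x4f r3=0xa4 r4=0x99  N=0 Z=0
after  4: r0=0x4f r1=0xad r2=0x04 r3=0xa4 r4=0x99  N=0 Z=0
after  5: r0=0x4f r1=0xad r2=0x04 r3=0xa4 r4=0xa8  N=1 Z=0
after  6: r0=0xac r1=0xad r2=0x04 r3=0xa4 r4=0xa8  N=1 Z=0
after  7: r0=0x01 r1=0xad r2=0x04 r3=0xa4 r4=0xa8  N=0 Z=0
after  8: r0=0x01 r1=0xad r2=0x04 r3=0xa4 r4=0x00  N=0 Z=1
after  9: r0=0x01 r1=0xad r2=0x04 r3=0x04 r4=0x00  N=0 Z=0
after 10: r0=0x01 r1=0xad r2=0x04 r3=0x05 r4=0x00  N=0 Z=0
-- IRQ taken; context saved, return-PC = 11 --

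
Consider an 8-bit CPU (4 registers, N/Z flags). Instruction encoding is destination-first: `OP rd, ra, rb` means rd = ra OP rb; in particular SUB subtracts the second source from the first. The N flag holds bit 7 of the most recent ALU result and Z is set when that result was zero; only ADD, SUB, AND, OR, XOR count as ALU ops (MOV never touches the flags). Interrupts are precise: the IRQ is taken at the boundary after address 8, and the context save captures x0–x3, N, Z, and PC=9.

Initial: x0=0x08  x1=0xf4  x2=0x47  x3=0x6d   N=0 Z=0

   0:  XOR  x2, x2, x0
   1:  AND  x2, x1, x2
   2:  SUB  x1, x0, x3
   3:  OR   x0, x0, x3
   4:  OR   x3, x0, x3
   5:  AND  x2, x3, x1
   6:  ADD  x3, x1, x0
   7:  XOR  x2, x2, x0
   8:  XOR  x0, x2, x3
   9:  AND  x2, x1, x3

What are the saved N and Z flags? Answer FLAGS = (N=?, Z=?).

FLAGS = (N=0, Z=0)

after  0: x0=0x08 x1=0xf4 x2=0x4f x3=0x6d  N=0 Z=0
after  1: x0=0x08 x1=0xf4 x2=0x44 x3=0x6d  N=0 Z=0
after  2: x0=0x08 x1=0x9b x2=0x44 x3=0x6d  N=1 Z=0
after  3: x0=0x6d x1=0x9b x2=0x44 x3=0x6d  N=0 Z=0
after  4: x0=0x6d x1=0x9b x2=0x44 x3=0x6d  N=0 Z=0
after  5: x0=0x6d x1=0x9b x2=0x09 x3=0x6d  N=0 Z=0
after  6: x0=0x6d x1=0x9b x2=0x09 x3=0x08  N=0 Z=0
after  7: x0=0x6d x1=0x9b x2=0x64 x3=0x08  N=0 Z=0
after  8: x0=0x6c x1=0x9b x2=0x64 x3=0x08  N=0 Z=0
-- IRQ taken; context saved, return-PC = 9 --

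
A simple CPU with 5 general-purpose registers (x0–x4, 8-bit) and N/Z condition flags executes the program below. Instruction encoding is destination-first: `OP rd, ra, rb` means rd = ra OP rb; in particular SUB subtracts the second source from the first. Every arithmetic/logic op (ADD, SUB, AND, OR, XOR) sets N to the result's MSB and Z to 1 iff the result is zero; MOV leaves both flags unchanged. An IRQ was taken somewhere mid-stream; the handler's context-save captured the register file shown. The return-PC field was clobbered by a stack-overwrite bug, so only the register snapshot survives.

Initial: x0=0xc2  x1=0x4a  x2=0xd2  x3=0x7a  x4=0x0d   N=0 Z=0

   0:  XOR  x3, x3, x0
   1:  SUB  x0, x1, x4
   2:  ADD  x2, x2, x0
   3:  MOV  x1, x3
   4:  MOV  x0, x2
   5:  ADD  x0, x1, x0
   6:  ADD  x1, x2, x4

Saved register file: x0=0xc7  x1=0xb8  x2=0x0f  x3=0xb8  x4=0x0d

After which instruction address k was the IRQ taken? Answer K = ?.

after  0: x0=0xc2 x1=0x4a x2=0xd2 x3=0xb8 x4=0x0d  N=1 Z=0
after  1: x0=0x3d x1=0x4a x2=0xd2 x3=0xb8 x4=0x0d  N=0 Z=0
after  2: x0=0x3d x1=0x4a x2=0x0f x3=0xb8 x4=0x0d  N=0 Z=0
after  3: x0=0x3d x1=0xb8 x2=0x0f x3=0xb8 x4=0x0d  N=0 Z=0
after  4: x0=0x0f x1=0xb8 x2=0x0f x3=0xb8 x4=0x0d  N=0 Z=0
after  5: x0=0xc7 x1=0xb8 x2=0x0f x3=0xb8 x4=0x0d  N=1 Z=0
-- IRQ taken; context saved, return-PC = 6 --

K = 5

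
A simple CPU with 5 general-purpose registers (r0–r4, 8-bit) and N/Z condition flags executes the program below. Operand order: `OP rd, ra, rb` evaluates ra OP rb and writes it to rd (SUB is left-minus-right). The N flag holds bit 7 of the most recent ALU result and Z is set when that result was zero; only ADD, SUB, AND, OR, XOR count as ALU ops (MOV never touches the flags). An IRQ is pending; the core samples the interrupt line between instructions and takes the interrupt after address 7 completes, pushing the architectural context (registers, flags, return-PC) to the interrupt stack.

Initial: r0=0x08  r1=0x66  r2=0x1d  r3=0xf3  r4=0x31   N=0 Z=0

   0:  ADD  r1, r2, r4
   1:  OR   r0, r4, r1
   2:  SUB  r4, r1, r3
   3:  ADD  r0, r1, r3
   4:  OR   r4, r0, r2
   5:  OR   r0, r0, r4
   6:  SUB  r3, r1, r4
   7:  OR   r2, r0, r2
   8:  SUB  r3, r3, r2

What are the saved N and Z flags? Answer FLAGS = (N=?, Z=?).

after  0: r0=0x08 r1=0x4e r2=0x1d r3=0xf3 r4=0x31  N=0 Z=0
after  1: r0=0x7f r1=0x4e r2=0x1d r3=0xf3 r4=0x31  N=0 Z=0
after  2: r0=0x7f r1=0x4e r2=0x1d r3=0xf3 r4=0x5b  N=0 Z=0
after  3: r0=0x41 r1=0x4e r2=0x1d r3=0xf3 r4=0x5b  N=0 Z=0
after  4: r0=0x41 r1=0x4e r2=0x1d r3=0xf3 r4=0x5d  N=0 Z=0
after  5: r0=0x5d r1=0x4e r2=0x1d r3=0xf3 r4=0x5d  N=0 Z=0
after  6: r0=0x5d r1=0x4e r2=0x1d r3=0xf1 r4=0x5d  N=1 Z=0
after  7: r0=0x5d r1=0x4e r2=0x5d r3=0xf1 r4=0x5d  N=0 Z=0
-- IRQ taken; context saved, return-PC = 8 --

FLAGS = (N=0, Z=0)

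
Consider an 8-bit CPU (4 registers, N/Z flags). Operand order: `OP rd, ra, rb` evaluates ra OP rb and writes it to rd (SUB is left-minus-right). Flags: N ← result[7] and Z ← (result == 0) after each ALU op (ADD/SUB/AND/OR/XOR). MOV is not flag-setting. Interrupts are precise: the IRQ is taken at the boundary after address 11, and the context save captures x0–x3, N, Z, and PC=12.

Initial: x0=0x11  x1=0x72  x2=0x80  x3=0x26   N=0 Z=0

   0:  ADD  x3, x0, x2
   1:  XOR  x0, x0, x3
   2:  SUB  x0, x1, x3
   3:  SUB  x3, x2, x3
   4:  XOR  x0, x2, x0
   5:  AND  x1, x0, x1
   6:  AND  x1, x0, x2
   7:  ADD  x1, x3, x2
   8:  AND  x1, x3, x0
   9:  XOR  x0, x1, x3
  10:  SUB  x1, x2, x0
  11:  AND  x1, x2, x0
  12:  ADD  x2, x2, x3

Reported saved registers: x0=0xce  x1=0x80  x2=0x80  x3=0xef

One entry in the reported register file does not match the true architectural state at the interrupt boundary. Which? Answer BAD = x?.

after  0: x0=0x11 x1=0x72 x2=0x80 x3=0x91  N=1 Z=0
after  1: x0=0x80 x1=0x72 x2=0x80 x3=0x91  N=1 Z=0
after  2: x0=0xe1 x1=0x72 x2=0x80 x3=0x91  N=1 Z=0
after  3: x0=0xe1 x1=0x72 x2=0x80 x3=0xef  N=1 Z=0
after  4: x0=0x61 x1=0x72 x2=0x80 x3=0xef  N=0 Z=0
after  5: x0=0x61 x1=0x60 x2=0x80 x3=0xef  N=0 Z=0
after  6: x0=0x61 x1=0x00 x2=0x80 x3=0xef  N=0 Z=1
after  7: x0=0x61 x1=0x6f x2=0x80 x3=0xef  N=0 Z=0
after  8: x0=0x61 x1=0x61 x2=0x80 x3=0xef  N=0 Z=0
after  9: x0=0x8e x1=0x61 x2=0x80 x3=0xef  N=1 Z=0
after 10: x0=0x8e x1=0xf2 x2=0x80 x3=0xef  N=1 Z=0
after 11: x0=0x8e x1=0x80 x2=0x80 x3=0xef  N=1 Z=0
-- IRQ taken; context saved, return-PC = 12 --
mismatch: x0: reported 0xce vs actual 0x8e

BAD = x0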